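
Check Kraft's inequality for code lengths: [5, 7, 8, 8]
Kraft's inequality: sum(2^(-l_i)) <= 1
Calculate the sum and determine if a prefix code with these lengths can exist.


Sum = 2^(-5) + 2^(-7) + 2^(-8) + 2^(-8)
    = 0.03125 + 0.0078125 + 0.00390625 + 0.00390625
    = 12/256 = 0.046875
Since 0.046875 <= 1, Kraft's inequality IS satisfied.
A prefix code with these lengths CAN exist.

Kraft sum = 0.046875. Satisfied.


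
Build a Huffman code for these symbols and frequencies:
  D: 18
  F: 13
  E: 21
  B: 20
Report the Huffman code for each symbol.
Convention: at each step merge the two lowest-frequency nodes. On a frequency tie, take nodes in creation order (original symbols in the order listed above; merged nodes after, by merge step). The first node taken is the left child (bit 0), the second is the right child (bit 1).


Huffman tree construction:
Step 1: Merge F(13) + D(18) = 31
Step 2: Merge B(20) + E(21) = 41
Step 3: Merge (F+D)(31) + (B+E)(41) = 72
Read each symbol's code off the tree from the root (left child = 0, right child = 1).

Codes:
  D: 01 (length 2)
  F: 00 (length 2)
  E: 11 (length 2)
  B: 10 (length 2)
Average code length: 144/72 = 2.0000 bits/symbol


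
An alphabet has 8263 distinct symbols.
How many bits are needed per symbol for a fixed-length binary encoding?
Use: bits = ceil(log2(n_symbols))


log2(8263) = 13.0124
Bracket: 2^13 = 8192 < 8263 <= 2^14 = 16384
So ceil(log2(8263)) = 14

bits = ceil(log2(8263)) = ceil(13.0124) = 14 bits


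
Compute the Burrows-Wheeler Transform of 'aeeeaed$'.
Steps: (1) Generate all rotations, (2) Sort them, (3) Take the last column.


Rotations (sorted):
  0: $aeeeaed -> last char: d
  1: aed$aeee -> last char: e
  2: aeeeaed$ -> last char: $
  3: d$aeeeae -> last char: e
  4: eaed$aee -> last char: e
  5: ed$aeeea -> last char: a
  6: eeaed$ae -> last char: e
  7: eeeaed$a -> last char: a


BWT = de$eeaea


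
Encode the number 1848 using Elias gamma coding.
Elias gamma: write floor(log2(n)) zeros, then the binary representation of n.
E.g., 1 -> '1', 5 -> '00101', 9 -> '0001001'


num_bits = floor(log2(1848)) + 1 = 11
leading_zeros = num_bits - 1 = 10
binary(1848) = 11100111000

Elias gamma(1848) = '0000000000' + '11100111000' = 000000000011100111000 (21 bits)


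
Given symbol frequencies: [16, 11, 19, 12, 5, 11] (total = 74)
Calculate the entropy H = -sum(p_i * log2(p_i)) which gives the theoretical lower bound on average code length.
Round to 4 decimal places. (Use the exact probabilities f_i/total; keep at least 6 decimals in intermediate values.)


Per-symbol terms -p_i * log2(p_i) with p_i = f_i/74:
  p = 16/74 = 0.216216: log2(p) = -2.209453, -p*log2(p) = 0.477720
  p = 11/74 = 0.148649: log2(p) = -2.750022, -p*log2(p) = 0.408787
  p = 19/74 = 0.256757: log2(p) = -1.961526, -p*log2(p) = 0.503635
  p = 12/74 = 0.162162: log2(p) = -2.624491, -p*log2(p) = 0.425593
  p = 5/74 = 0.067568: log2(p) = -3.887525, -p*log2(p) = 0.262671
  p = 11/74 = 0.148649: log2(p) = -2.750022, -p*log2(p) = 0.408787
H = 0.477720 + 0.408787 + 0.503635 + 0.425593 + 0.262671 + 0.408787 = 2.487193

H = 2.4872 bits/symbol


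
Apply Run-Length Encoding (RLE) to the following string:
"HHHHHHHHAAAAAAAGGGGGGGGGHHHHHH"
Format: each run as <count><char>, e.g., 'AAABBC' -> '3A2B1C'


Scanning runs left to right:
  i=0: run of 'H' x 8 -> '8H'
  i=8: run of 'A' x 7 -> '7A'
  i=15: run of 'G' x 9 -> '9G'
  i=24: run of 'H' x 6 -> '6H'

RLE = 8H7A9G6H


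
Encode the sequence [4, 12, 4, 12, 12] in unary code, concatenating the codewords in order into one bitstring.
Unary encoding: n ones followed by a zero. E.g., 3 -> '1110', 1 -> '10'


Encode each number as n ones followed by a terminating 0:
  4 -> 11110 (5 bits)
  12 -> 1111111111110 (13 bits)
  4 -> 11110 (5 bits)
  12 -> 1111111111110 (13 bits)
  12 -> 1111111111110 (13 bits)
Total length = 5 + 13 + 5 + 13 + 13 = 49 bits.

Unary([4, 12, 4, 12, 12]) = 1111011111111111101111011111111111101111111111110 (49 bits)


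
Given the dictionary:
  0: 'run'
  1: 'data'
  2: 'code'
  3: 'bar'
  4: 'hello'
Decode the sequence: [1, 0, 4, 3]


Look up each index in the dictionary:
  1 -> 'data'
  0 -> 'run'
  4 -> 'hello'
  3 -> 'bar'

Decoded: "data run hello bar"


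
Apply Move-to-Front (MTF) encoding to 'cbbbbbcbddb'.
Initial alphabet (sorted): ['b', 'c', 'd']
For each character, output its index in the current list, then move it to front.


MTF encoding:
'c': index 1 in ['b', 'c', 'd'] -> ['c', 'b', 'd']
'b': index 1 in ['c', 'b', 'd'] -> ['b', 'c', 'd']
'b': index 0 in ['b', 'c', 'd'] -> ['b', 'c', 'd']
'b': index 0 in ['b', 'c', 'd'] -> ['b', 'c', 'd']
'b': index 0 in ['b', 'c', 'd'] -> ['b', 'c', 'd']
'b': index 0 in ['b', 'c', 'd'] -> ['b', 'c', 'd']
'c': index 1 in ['b', 'c', 'd'] -> ['c', 'b', 'd']
'b': index 1 in ['c', 'b', 'd'] -> ['b', 'c', 'd']
'd': index 2 in ['b', 'c', 'd'] -> ['d', 'b', 'c']
'd': index 0 in ['d', 'b', 'c'] -> ['d', 'b', 'c']
'b': index 1 in ['d', 'b', 'c'] -> ['b', 'd', 'c']


Output: [1, 1, 0, 0, 0, 0, 1, 1, 2, 0, 1]


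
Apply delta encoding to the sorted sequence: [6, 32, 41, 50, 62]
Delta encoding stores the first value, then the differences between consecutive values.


First value: 6
Deltas:
  32 - 6 = 26
  41 - 32 = 9
  50 - 41 = 9
  62 - 50 = 12


Delta encoded: [6, 26, 9, 9, 12]


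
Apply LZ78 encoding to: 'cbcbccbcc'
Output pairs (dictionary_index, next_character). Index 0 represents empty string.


LZ78 encoding steps:
Dictionary: {0: ''}
Step 1: w='' (idx 0), next='c' -> output (0, 'c'), add 'c' as idx 1
Step 2: w='' (idx 0), next='b' -> output (0, 'b'), add 'b' as idx 2
Step 3: w='c' (idx 1), next='b' -> output (1, 'b'), add 'cb' as idx 3
Step 4: w='c' (idx 1), next='c' -> output (1, 'c'), add 'cc' as idx 4
Step 5: w='b' (idx 2), next='c' -> output (2, 'c'), add 'bc' as idx 5
Step 6: w='c' (idx 1), end of input -> output (1, '')


Encoded: [(0, 'c'), (0, 'b'), (1, 'b'), (1, 'c'), (2, 'c'), (1, '')]


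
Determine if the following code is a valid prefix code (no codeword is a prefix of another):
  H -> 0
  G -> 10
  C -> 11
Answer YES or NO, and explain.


Checking each pair (does one codeword prefix another?):
  H='0' vs G='10': no prefix
  H='0' vs C='11': no prefix
  G='10' vs H='0': no prefix
  G='10' vs C='11': no prefix
  C='11' vs H='0': no prefix
  C='11' vs G='10': no prefix
No violation found over all pairs.

YES -- this is a valid prefix code. No codeword is a prefix of any other codeword.


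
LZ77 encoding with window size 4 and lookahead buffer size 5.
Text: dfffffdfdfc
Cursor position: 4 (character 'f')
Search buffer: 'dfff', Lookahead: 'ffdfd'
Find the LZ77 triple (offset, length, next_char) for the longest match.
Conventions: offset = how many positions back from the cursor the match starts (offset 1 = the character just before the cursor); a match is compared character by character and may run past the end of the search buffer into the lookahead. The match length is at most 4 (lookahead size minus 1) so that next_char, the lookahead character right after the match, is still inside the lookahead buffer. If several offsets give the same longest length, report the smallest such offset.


Try each offset into the search buffer:
  offset=1 (pos 3, char 'f'): match length 2
  offset=2 (pos 2, char 'f'): match length 2
  offset=3 (pos 1, char 'f'): match length 2
  offset=4 (pos 0, char 'd'): match length 0
Longest match has length 2, found at offsets 1, 2, 3; take the smallest, offset 1.
next_char = character at position 4 + 2 = 6 -> 'd'

Best match: offset=1, length=2 (matching 'ff' starting at position 3)
LZ77 triple: (1, 2, 'd')


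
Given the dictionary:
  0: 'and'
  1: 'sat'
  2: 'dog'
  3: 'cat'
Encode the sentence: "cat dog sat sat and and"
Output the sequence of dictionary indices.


Look up each word in the dictionary:
  'cat' -> 3
  'dog' -> 2
  'sat' -> 1
  'sat' -> 1
  'and' -> 0
  'and' -> 0

Encoded: [3, 2, 1, 1, 0, 0]


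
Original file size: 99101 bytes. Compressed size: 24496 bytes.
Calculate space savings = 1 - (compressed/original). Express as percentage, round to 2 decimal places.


ratio = compressed/original = 24496/99101 = 0.247182
savings = 1 - ratio = 1 - 0.247182 = 0.752818
as a percentage: 0.752818 * 100 = 75.28%

Space savings = 1 - 24496/99101 = 75.28%


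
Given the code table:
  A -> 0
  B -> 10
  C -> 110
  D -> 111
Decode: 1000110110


Decoding:
10 -> B
0 -> A
0 -> A
110 -> C
110 -> C


Result: BAACC


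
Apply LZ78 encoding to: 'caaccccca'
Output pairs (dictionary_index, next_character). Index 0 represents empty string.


LZ78 encoding steps:
Dictionary: {0: ''}
Step 1: w='' (idx 0), next='c' -> output (0, 'c'), add 'c' as idx 1
Step 2: w='' (idx 0), next='a' -> output (0, 'a'), add 'a' as idx 2
Step 3: w='a' (idx 2), next='c' -> output (2, 'c'), add 'ac' as idx 3
Step 4: w='c' (idx 1), next='c' -> output (1, 'c'), add 'cc' as idx 4
Step 5: w='cc' (idx 4), next='a' -> output (4, 'a'), add 'cca' as idx 5


Encoded: [(0, 'c'), (0, 'a'), (2, 'c'), (1, 'c'), (4, 'a')]


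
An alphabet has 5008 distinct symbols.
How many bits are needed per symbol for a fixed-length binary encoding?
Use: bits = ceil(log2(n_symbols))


log2(5008) = 12.29
Bracket: 2^12 = 4096 < 5008 <= 2^13 = 8192
So ceil(log2(5008)) = 13

bits = ceil(log2(5008)) = ceil(12.29) = 13 bits


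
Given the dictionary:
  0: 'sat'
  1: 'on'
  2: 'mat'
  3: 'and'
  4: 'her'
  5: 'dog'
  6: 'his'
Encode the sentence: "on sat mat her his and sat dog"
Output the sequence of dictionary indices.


Look up each word in the dictionary:
  'on' -> 1
  'sat' -> 0
  'mat' -> 2
  'her' -> 4
  'his' -> 6
  'and' -> 3
  'sat' -> 0
  'dog' -> 5

Encoded: [1, 0, 2, 4, 6, 3, 0, 5]


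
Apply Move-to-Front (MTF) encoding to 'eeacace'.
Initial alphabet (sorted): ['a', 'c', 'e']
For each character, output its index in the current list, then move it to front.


MTF encoding:
'e': index 2 in ['a', 'c', 'e'] -> ['e', 'a', 'c']
'e': index 0 in ['e', 'a', 'c'] -> ['e', 'a', 'c']
'a': index 1 in ['e', 'a', 'c'] -> ['a', 'e', 'c']
'c': index 2 in ['a', 'e', 'c'] -> ['c', 'a', 'e']
'a': index 1 in ['c', 'a', 'e'] -> ['a', 'c', 'e']
'c': index 1 in ['a', 'c', 'e'] -> ['c', 'a', 'e']
'e': index 2 in ['c', 'a', 'e'] -> ['e', 'c', 'a']


Output: [2, 0, 1, 2, 1, 1, 2]


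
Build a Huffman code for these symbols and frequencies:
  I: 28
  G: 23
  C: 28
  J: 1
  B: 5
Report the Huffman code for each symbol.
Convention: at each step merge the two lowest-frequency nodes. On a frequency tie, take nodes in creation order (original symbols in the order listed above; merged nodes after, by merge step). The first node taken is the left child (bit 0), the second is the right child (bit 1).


Huffman tree construction:
Step 1: Merge J(1) + B(5) = 6
Step 2: Merge (J+B)(6) + G(23) = 29
Step 3: Merge I(28) + C(28) = 56
Step 4: Merge ((J+B)+G)(29) + (I+C)(56) = 85
Read each symbol's code off the tree from the root (left child = 0, right child = 1).

Codes:
  I: 10 (length 2)
  G: 01 (length 2)
  C: 11 (length 2)
  J: 000 (length 3)
  B: 001 (length 3)
Average code length: 176/85 = 2.0706 bits/symbol


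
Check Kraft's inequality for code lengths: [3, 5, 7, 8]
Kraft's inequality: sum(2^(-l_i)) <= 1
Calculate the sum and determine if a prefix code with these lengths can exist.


Sum = 2^(-3) + 2^(-5) + 2^(-7) + 2^(-8)
    = 0.125 + 0.03125 + 0.0078125 + 0.00390625
    = 43/256 = 0.16796875
Since 0.16796875 <= 1, Kraft's inequality IS satisfied.
A prefix code with these lengths CAN exist.

Kraft sum = 0.16796875. Satisfied.


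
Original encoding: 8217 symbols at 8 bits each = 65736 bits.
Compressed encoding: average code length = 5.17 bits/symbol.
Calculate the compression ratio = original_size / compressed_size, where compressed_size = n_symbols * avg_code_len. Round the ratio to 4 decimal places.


original_size = n_symbols * orig_bits = 8217 * 8 = 65736 bits
compressed_size = n_symbols * avg_code_len = 8217 * 5.17 = 42481.89 bits
ratio = original_size / compressed_size = 65736 / 42481.89 = 1.5474

Compression ratio = 1.5474


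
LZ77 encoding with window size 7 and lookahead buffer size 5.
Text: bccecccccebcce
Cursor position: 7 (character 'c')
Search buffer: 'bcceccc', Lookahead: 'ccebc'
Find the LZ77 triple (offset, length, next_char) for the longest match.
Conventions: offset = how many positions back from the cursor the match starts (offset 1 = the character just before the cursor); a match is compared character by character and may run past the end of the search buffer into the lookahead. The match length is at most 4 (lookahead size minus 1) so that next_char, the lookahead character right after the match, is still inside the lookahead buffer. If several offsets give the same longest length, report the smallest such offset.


Try each offset into the search buffer:
  offset=1 (pos 6, char 'c'): match length 2
  offset=2 (pos 5, char 'c'): match length 2
  offset=3 (pos 4, char 'c'): match length 2
  offset=4 (pos 3, char 'e'): match length 0
  offset=5 (pos 2, char 'c'): match length 1
  offset=6 (pos 1, char 'c'): match length 3
  offset=7 (pos 0, char 'b'): match length 0
Longest match has length 3 at offset 6.
next_char = character at position 7 + 3 = 10 -> 'b'

Best match: offset=6, length=3 (matching 'cce' starting at position 1)
LZ77 triple: (6, 3, 'b')


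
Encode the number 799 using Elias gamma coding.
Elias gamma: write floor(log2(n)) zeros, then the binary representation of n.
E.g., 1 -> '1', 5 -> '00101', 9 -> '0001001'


num_bits = floor(log2(799)) + 1 = 10
leading_zeros = num_bits - 1 = 9
binary(799) = 1100011111

Elias gamma(799) = '000000000' + '1100011111' = 0000000001100011111 (19 bits)


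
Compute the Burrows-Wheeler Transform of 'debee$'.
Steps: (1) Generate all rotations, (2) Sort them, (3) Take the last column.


Rotations (sorted):
  0: $debee -> last char: e
  1: bee$de -> last char: e
  2: debee$ -> last char: $
  3: e$debe -> last char: e
  4: ebee$d -> last char: d
  5: ee$deb -> last char: b


BWT = ee$edb


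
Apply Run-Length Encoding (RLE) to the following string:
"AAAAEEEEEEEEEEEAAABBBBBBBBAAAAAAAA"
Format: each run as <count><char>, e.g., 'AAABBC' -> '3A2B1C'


Scanning runs left to right:
  i=0: run of 'A' x 4 -> '4A'
  i=4: run of 'E' x 11 -> '11E'
  i=15: run of 'A' x 3 -> '3A'
  i=18: run of 'B' x 8 -> '8B'
  i=26: run of 'A' x 8 -> '8A'

RLE = 4A11E3A8B8A


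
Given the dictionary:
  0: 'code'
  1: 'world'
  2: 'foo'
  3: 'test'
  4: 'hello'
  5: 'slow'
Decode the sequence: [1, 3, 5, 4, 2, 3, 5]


Look up each index in the dictionary:
  1 -> 'world'
  3 -> 'test'
  5 -> 'slow'
  4 -> 'hello'
  2 -> 'foo'
  3 -> 'test'
  5 -> 'slow'

Decoded: "world test slow hello foo test slow"


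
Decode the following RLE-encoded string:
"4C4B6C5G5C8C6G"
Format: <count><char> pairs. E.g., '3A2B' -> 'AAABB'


Expanding each <count><char> pair:
  4C -> 'CCCC'
  4B -> 'BBBB'
  6C -> 'CCCCCC'
  5G -> 'GGGGG'
  5C -> 'CCCCC'
  8C -> 'CCCCCCCC'
  6G -> 'GGGGGG'

Decoded = CCCCBBBBCCCCCCGGGGGCCCCCCCCCCCCCGGGGGG


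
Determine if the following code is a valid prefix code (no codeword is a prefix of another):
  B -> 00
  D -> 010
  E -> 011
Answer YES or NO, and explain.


Checking each pair (does one codeword prefix another?):
  B='00' vs D='010': no prefix
  B='00' vs E='011': no prefix
  D='010' vs B='00': no prefix
  D='010' vs E='011': no prefix
  E='011' vs B='00': no prefix
  E='011' vs D='010': no prefix
No violation found over all pairs.

YES -- this is a valid prefix code. No codeword is a prefix of any other codeword.


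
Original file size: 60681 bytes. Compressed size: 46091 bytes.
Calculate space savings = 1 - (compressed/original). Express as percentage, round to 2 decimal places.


ratio = compressed/original = 46091/60681 = 0.759562
savings = 1 - ratio = 1 - 0.759562 = 0.240438
as a percentage: 0.240438 * 100 = 24.04%

Space savings = 1 - 46091/60681 = 24.04%


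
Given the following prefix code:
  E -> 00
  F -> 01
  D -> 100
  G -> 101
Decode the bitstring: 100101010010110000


Decoding step by step:
Bits 100 -> D
Bits 101 -> G
Bits 01 -> F
Bits 00 -> E
Bits 101 -> G
Bits 100 -> D
Bits 00 -> E


Decoded message: DGFEGDE


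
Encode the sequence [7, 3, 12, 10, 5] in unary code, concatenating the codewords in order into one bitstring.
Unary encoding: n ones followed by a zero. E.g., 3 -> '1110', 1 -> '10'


Encode each number as n ones followed by a terminating 0:
  7 -> 11111110 (8 bits)
  3 -> 1110 (4 bits)
  12 -> 1111111111110 (13 bits)
  10 -> 11111111110 (11 bits)
  5 -> 111110 (6 bits)
Total length = 8 + 4 + 13 + 11 + 6 = 42 bits.

Unary([7, 3, 12, 10, 5]) = 111111101110111111111111011111111110111110 (42 bits)


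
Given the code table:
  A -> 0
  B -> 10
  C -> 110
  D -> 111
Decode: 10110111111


Decoding:
10 -> B
110 -> C
111 -> D
111 -> D


Result: BCDD


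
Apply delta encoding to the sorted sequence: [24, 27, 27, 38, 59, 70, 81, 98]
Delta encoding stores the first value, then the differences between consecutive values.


First value: 24
Deltas:
  27 - 24 = 3
  27 - 27 = 0
  38 - 27 = 11
  59 - 38 = 21
  70 - 59 = 11
  81 - 70 = 11
  98 - 81 = 17


Delta encoded: [24, 3, 0, 11, 21, 11, 11, 17]


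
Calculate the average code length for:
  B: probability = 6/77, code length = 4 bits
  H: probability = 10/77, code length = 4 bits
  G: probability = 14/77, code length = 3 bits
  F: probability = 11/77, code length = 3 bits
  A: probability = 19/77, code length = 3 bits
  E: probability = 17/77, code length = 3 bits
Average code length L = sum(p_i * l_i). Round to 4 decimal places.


Weighted contributions p_i * l_i:
  B: (6/77) * 4 = 24/77
  H: (10/77) * 4 = 40/77
  G: (14/77) * 3 = 42/77
  F: (11/77) * 3 = 33/77
  A: (19/77) * 3 = 57/77
  E: (17/77) * 3 = 51/77
Sum = (24 + 40 + 42 + 33 + 57 + 51)/77 = 247/77

L = 247/77 = 3.2078 bits/symbol


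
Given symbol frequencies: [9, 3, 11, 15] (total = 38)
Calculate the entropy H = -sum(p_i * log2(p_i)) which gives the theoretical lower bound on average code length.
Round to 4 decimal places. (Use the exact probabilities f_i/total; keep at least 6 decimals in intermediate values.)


Per-symbol terms -p_i * log2(p_i) with p_i = f_i/38:
  p = 9/38 = 0.236842: log2(p) = -2.078003, -p*log2(p) = 0.492158
  p = 3/38 = 0.078947: log2(p) = -3.662965, -p*log2(p) = 0.289181
  p = 11/38 = 0.289474: log2(p) = -1.788496, -p*log2(p) = 0.517722
  p = 15/38 = 0.394737: log2(p) = -1.341037, -p*log2(p) = 0.529357
H = 0.492158 + 0.289181 + 0.517722 + 0.529357 = 1.828418

H = 1.8284 bits/symbol


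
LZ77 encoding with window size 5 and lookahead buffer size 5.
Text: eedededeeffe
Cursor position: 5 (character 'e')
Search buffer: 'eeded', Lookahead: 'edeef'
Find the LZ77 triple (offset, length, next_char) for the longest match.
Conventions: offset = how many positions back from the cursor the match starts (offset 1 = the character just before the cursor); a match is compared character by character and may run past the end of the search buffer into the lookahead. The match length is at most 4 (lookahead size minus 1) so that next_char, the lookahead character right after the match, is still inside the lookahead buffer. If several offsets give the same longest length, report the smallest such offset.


Try each offset into the search buffer:
  offset=1 (pos 4, char 'd'): match length 0
  offset=2 (pos 3, char 'e'): match length 3
  offset=3 (pos 2, char 'd'): match length 0
  offset=4 (pos 1, char 'e'): match length 3
  offset=5 (pos 0, char 'e'): match length 1
Longest match has length 3, found at offsets 2, 4; take the smallest, offset 2.
next_char = character at position 5 + 3 = 8 -> 'e'

Best match: offset=2, length=3 (matching 'ede' starting at position 3)
LZ77 triple: (2, 3, 'e')


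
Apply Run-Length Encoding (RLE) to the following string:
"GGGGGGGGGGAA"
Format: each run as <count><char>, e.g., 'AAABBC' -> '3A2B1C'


Scanning runs left to right:
  i=0: run of 'G' x 10 -> '10G'
  i=10: run of 'A' x 2 -> '2A'

RLE = 10G2A


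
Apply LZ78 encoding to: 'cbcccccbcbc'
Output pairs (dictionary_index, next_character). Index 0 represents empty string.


LZ78 encoding steps:
Dictionary: {0: ''}
Step 1: w='' (idx 0), next='c' -> output (0, 'c'), add 'c' as idx 1
Step 2: w='' (idx 0), next='b' -> output (0, 'b'), add 'b' as idx 2
Step 3: w='c' (idx 1), next='c' -> output (1, 'c'), add 'cc' as idx 3
Step 4: w='cc' (idx 3), next='c' -> output (3, 'c'), add 'ccc' as idx 4
Step 5: w='b' (idx 2), next='c' -> output (2, 'c'), add 'bc' as idx 5
Step 6: w='bc' (idx 5), end of input -> output (5, '')


Encoded: [(0, 'c'), (0, 'b'), (1, 'c'), (3, 'c'), (2, 'c'), (5, '')]


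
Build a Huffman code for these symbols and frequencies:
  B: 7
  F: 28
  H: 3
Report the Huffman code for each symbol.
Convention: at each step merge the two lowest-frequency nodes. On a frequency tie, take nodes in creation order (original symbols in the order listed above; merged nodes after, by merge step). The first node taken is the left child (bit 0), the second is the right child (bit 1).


Huffman tree construction:
Step 1: Merge H(3) + B(7) = 10
Step 2: Merge (H+B)(10) + F(28) = 38
Read each symbol's code off the tree from the root (left child = 0, right child = 1).

Codes:
  B: 01 (length 2)
  F: 1 (length 1)
  H: 00 (length 2)
Average code length: 48/38 = 1.2632 bits/symbol


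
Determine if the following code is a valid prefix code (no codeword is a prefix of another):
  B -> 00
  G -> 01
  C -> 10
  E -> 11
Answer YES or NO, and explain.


Checking each pair (does one codeword prefix another?):
  B='00' vs G='01': no prefix
  B='00' vs C='10': no prefix
  B='00' vs E='11': no prefix
  G='01' vs B='00': no prefix
  G='01' vs C='10': no prefix
  G='01' vs E='11': no prefix
  C='10' vs B='00': no prefix
  C='10' vs G='01': no prefix
  C='10' vs E='11': no prefix
  E='11' vs B='00': no prefix
  E='11' vs G='01': no prefix
  E='11' vs C='10': no prefix
No violation found over all pairs.

YES -- this is a valid prefix code. No codeword is a prefix of any other codeword.


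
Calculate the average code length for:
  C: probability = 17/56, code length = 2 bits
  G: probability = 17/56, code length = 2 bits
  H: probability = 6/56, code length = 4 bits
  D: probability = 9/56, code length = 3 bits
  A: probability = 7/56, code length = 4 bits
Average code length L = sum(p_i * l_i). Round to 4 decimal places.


Weighted contributions p_i * l_i:
  C: (17/56) * 2 = 34/56
  G: (17/56) * 2 = 34/56
  H: (6/56) * 4 = 24/56
  D: (9/56) * 3 = 27/56
  A: (7/56) * 4 = 28/56
Sum = (34 + 34 + 24 + 27 + 28)/56 = 147/56

L = 147/56 = 2.6250 bits/symbol


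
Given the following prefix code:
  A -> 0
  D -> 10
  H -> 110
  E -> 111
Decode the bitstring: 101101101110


Decoding step by step:
Bits 10 -> D
Bits 110 -> H
Bits 110 -> H
Bits 111 -> E
Bits 0 -> A


Decoded message: DHHEA


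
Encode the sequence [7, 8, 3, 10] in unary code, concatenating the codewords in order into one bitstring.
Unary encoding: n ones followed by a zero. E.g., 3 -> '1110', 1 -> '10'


Encode each number as n ones followed by a terminating 0:
  7 -> 11111110 (8 bits)
  8 -> 111111110 (9 bits)
  3 -> 1110 (4 bits)
  10 -> 11111111110 (11 bits)
Total length = 8 + 9 + 4 + 11 = 32 bits.

Unary([7, 8, 3, 10]) = 11111110111111110111011111111110 (32 bits)


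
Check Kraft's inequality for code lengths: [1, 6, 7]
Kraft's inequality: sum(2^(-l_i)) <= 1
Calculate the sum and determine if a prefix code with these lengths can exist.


Sum = 2^(-1) + 2^(-6) + 2^(-7)
    = 0.5 + 0.015625 + 0.0078125
    = 67/128 = 0.5234375
Since 0.5234375 <= 1, Kraft's inequality IS satisfied.
A prefix code with these lengths CAN exist.

Kraft sum = 0.5234375. Satisfied.


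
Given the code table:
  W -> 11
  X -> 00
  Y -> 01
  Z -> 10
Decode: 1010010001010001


Decoding:
10 -> Z
10 -> Z
01 -> Y
00 -> X
01 -> Y
01 -> Y
00 -> X
01 -> Y


Result: ZZYXYYXY


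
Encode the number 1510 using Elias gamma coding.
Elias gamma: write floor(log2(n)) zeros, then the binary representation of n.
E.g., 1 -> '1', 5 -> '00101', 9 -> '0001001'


num_bits = floor(log2(1510)) + 1 = 11
leading_zeros = num_bits - 1 = 10
binary(1510) = 10111100110

Elias gamma(1510) = '0000000000' + '10111100110' = 000000000010111100110 (21 bits)


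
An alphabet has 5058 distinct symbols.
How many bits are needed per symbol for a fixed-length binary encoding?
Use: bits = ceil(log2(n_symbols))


log2(5058) = 12.3044
Bracket: 2^12 = 4096 < 5058 <= 2^13 = 8192
So ceil(log2(5058)) = 13

bits = ceil(log2(5058)) = ceil(12.3044) = 13 bits


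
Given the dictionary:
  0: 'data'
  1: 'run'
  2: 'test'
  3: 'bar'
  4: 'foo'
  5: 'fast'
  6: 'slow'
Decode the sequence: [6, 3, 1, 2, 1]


Look up each index in the dictionary:
  6 -> 'slow'
  3 -> 'bar'
  1 -> 'run'
  2 -> 'test'
  1 -> 'run'

Decoded: "slow bar run test run"


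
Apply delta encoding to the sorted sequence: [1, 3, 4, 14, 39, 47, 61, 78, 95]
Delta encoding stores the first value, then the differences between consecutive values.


First value: 1
Deltas:
  3 - 1 = 2
  4 - 3 = 1
  14 - 4 = 10
  39 - 14 = 25
  47 - 39 = 8
  61 - 47 = 14
  78 - 61 = 17
  95 - 78 = 17


Delta encoded: [1, 2, 1, 10, 25, 8, 14, 17, 17]


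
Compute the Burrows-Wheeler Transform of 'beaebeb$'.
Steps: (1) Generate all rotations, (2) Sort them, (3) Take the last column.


Rotations (sorted):
  0: $beaebeb -> last char: b
  1: aebeb$be -> last char: e
  2: b$beaebe -> last char: e
  3: beaebeb$ -> last char: $
  4: beb$beae -> last char: e
  5: eaebeb$b -> last char: b
  6: eb$beaeb -> last char: b
  7: ebeb$bea -> last char: a


BWT = bee$ebba


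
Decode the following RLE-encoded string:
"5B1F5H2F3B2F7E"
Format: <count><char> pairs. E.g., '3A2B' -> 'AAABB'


Expanding each <count><char> pair:
  5B -> 'BBBBB'
  1F -> 'F'
  5H -> 'HHHHH'
  2F -> 'FF'
  3B -> 'BBB'
  2F -> 'FF'
  7E -> 'EEEEEEE'

Decoded = BBBBBFHHHHHFFBBBFFEEEEEEE


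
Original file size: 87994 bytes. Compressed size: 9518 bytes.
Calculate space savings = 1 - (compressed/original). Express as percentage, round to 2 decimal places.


ratio = compressed/original = 9518/87994 = 0.108166
savings = 1 - ratio = 1 - 0.108166 = 0.891834
as a percentage: 0.891834 * 100 = 89.18%

Space savings = 1 - 9518/87994 = 89.18%


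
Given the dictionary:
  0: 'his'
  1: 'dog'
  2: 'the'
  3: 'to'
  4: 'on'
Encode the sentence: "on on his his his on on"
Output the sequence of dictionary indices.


Look up each word in the dictionary:
  'on' -> 4
  'on' -> 4
  'his' -> 0
  'his' -> 0
  'his' -> 0
  'on' -> 4
  'on' -> 4

Encoded: [4, 4, 0, 0, 0, 4, 4]


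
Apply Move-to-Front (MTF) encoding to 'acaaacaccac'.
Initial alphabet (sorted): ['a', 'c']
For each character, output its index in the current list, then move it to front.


MTF encoding:
'a': index 0 in ['a', 'c'] -> ['a', 'c']
'c': index 1 in ['a', 'c'] -> ['c', 'a']
'a': index 1 in ['c', 'a'] -> ['a', 'c']
'a': index 0 in ['a', 'c'] -> ['a', 'c']
'a': index 0 in ['a', 'c'] -> ['a', 'c']
'c': index 1 in ['a', 'c'] -> ['c', 'a']
'a': index 1 in ['c', 'a'] -> ['a', 'c']
'c': index 1 in ['a', 'c'] -> ['c', 'a']
'c': index 0 in ['c', 'a'] -> ['c', 'a']
'a': index 1 in ['c', 'a'] -> ['a', 'c']
'c': index 1 in ['a', 'c'] -> ['c', 'a']


Output: [0, 1, 1, 0, 0, 1, 1, 1, 0, 1, 1]


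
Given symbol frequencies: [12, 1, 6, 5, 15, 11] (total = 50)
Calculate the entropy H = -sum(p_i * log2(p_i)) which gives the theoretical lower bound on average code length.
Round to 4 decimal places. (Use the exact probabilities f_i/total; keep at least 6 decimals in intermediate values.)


Per-symbol terms -p_i * log2(p_i) with p_i = f_i/50:
  p = 12/50 = 0.240000: log2(p) = -2.058894, -p*log2(p) = 0.494134
  p = 1/50 = 0.020000: log2(p) = -5.643856, -p*log2(p) = 0.112877
  p = 6/50 = 0.120000: log2(p) = -3.058894, -p*log2(p) = 0.367067
  p = 5/50 = 0.100000: log2(p) = -3.321928, -p*log2(p) = 0.332193
  p = 15/50 = 0.300000: log2(p) = -1.736966, -p*log2(p) = 0.521090
  p = 11/50 = 0.220000: log2(p) = -2.184425, -p*log2(p) = 0.480573
H = 0.494134 + 0.112877 + 0.367067 + 0.332193 + 0.521090 + 0.480573 = 2.307934

H = 2.3079 bits/symbol


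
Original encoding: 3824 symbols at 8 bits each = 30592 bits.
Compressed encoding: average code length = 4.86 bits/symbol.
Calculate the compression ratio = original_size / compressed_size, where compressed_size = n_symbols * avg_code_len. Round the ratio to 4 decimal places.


original_size = n_symbols * orig_bits = 3824 * 8 = 30592 bits
compressed_size = n_symbols * avg_code_len = 3824 * 4.86 = 18584.64 bits
ratio = original_size / compressed_size = 30592 / 18584.64 = 1.6461

Compression ratio = 1.6461


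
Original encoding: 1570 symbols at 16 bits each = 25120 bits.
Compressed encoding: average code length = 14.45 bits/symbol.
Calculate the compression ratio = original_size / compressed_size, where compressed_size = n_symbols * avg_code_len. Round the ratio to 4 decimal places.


original_size = n_symbols * orig_bits = 1570 * 16 = 25120 bits
compressed_size = n_symbols * avg_code_len = 1570 * 14.45 = 22686.5 bits
ratio = original_size / compressed_size = 25120 / 22686.5 = 1.1073

Compression ratio = 1.1073


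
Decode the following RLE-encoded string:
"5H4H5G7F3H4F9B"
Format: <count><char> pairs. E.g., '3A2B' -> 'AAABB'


Expanding each <count><char> pair:
  5H -> 'HHHHH'
  4H -> 'HHHH'
  5G -> 'GGGGG'
  7F -> 'FFFFFFF'
  3H -> 'HHH'
  4F -> 'FFFF'
  9B -> 'BBBBBBBBB'

Decoded = HHHHHHHHHGGGGGFFFFFFFHHHFFFFBBBBBBBBB


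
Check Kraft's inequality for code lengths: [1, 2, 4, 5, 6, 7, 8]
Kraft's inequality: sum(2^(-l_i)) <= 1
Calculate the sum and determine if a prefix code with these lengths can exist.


Sum = 2^(-1) + 2^(-2) + 2^(-4) + 2^(-5) + 2^(-6) + 2^(-7) + 2^(-8)
    = 0.5 + 0.25 + 0.0625 + 0.03125 + 0.015625 + 0.0078125 + 0.00390625
    = 223/256 = 0.87109375
Since 0.87109375 <= 1, Kraft's inequality IS satisfied.
A prefix code with these lengths CAN exist.

Kraft sum = 0.87109375. Satisfied.


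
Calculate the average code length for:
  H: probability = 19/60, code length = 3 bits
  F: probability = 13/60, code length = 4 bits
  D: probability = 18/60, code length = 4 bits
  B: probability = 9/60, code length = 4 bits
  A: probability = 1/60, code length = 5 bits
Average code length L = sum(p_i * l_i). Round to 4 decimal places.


Weighted contributions p_i * l_i:
  H: (19/60) * 3 = 57/60
  F: (13/60) * 4 = 52/60
  D: (18/60) * 4 = 72/60
  B: (9/60) * 4 = 36/60
  A: (1/60) * 5 = 5/60
Sum = (57 + 52 + 72 + 36 + 5)/60 = 222/60

L = 222/60 = 3.7000 bits/symbol


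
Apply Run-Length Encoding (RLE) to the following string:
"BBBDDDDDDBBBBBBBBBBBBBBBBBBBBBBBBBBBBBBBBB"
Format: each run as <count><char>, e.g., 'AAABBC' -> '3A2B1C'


Scanning runs left to right:
  i=0: run of 'B' x 3 -> '3B'
  i=3: run of 'D' x 6 -> '6D'
  i=9: run of 'B' x 33 -> '33B'

RLE = 3B6D33B


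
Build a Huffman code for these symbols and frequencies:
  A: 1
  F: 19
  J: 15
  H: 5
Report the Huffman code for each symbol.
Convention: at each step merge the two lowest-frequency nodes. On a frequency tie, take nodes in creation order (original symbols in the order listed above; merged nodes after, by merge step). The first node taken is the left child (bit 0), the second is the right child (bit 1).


Huffman tree construction:
Step 1: Merge A(1) + H(5) = 6
Step 2: Merge (A+H)(6) + J(15) = 21
Step 3: Merge F(19) + ((A+H)+J)(21) = 40
Read each symbol's code off the tree from the root (left child = 0, right child = 1).

Codes:
  A: 100 (length 3)
  F: 0 (length 1)
  J: 11 (length 2)
  H: 101 (length 3)
Average code length: 67/40 = 1.6750 bits/symbol


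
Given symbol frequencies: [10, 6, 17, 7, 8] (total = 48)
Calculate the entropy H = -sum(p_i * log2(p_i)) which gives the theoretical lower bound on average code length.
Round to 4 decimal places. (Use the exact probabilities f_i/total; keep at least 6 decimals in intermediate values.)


Per-symbol terms -p_i * log2(p_i) with p_i = f_i/48:
  p = 10/48 = 0.208333: log2(p) = -2.263034, -p*log2(p) = 0.471466
  p = 6/48 = 0.125000: log2(p) = -3.000000, -p*log2(p) = 0.375000
  p = 17/48 = 0.354167: log2(p) = -1.497500, -p*log2(p) = 0.530364
  p = 7/48 = 0.145833: log2(p) = -2.777608, -p*log2(p) = 0.405068
  p = 8/48 = 0.166667: log2(p) = -2.584963, -p*log2(p) = 0.430827
H = 0.471466 + 0.375000 + 0.530364 + 0.405068 + 0.430827 = 2.212725

H = 2.2127 bits/symbol


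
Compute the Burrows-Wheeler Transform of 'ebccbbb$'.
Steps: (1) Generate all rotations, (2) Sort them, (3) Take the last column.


Rotations (sorted):
  0: $ebccbbb -> last char: b
  1: b$ebccbb -> last char: b
  2: bb$ebccb -> last char: b
  3: bbb$ebcc -> last char: c
  4: bccbbb$e -> last char: e
  5: cbbb$ebc -> last char: c
  6: ccbbb$eb -> last char: b
  7: ebccbbb$ -> last char: $


BWT = bbbcecb$


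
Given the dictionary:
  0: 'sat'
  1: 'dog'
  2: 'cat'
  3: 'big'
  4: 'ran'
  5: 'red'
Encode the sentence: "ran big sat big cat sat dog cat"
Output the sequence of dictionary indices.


Look up each word in the dictionary:
  'ran' -> 4
  'big' -> 3
  'sat' -> 0
  'big' -> 3
  'cat' -> 2
  'sat' -> 0
  'dog' -> 1
  'cat' -> 2

Encoded: [4, 3, 0, 3, 2, 0, 1, 2]


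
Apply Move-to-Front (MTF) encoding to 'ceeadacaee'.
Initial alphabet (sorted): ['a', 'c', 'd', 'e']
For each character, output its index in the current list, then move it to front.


MTF encoding:
'c': index 1 in ['a', 'c', 'd', 'e'] -> ['c', 'a', 'd', 'e']
'e': index 3 in ['c', 'a', 'd', 'e'] -> ['e', 'c', 'a', 'd']
'e': index 0 in ['e', 'c', 'a', 'd'] -> ['e', 'c', 'a', 'd']
'a': index 2 in ['e', 'c', 'a', 'd'] -> ['a', 'e', 'c', 'd']
'd': index 3 in ['a', 'e', 'c', 'd'] -> ['d', 'a', 'e', 'c']
'a': index 1 in ['d', 'a', 'e', 'c'] -> ['a', 'd', 'e', 'c']
'c': index 3 in ['a', 'd', 'e', 'c'] -> ['c', 'a', 'd', 'e']
'a': index 1 in ['c', 'a', 'd', 'e'] -> ['a', 'c', 'd', 'e']
'e': index 3 in ['a', 'c', 'd', 'e'] -> ['e', 'a', 'c', 'd']
'e': index 0 in ['e', 'a', 'c', 'd'] -> ['e', 'a', 'c', 'd']


Output: [1, 3, 0, 2, 3, 1, 3, 1, 3, 0]


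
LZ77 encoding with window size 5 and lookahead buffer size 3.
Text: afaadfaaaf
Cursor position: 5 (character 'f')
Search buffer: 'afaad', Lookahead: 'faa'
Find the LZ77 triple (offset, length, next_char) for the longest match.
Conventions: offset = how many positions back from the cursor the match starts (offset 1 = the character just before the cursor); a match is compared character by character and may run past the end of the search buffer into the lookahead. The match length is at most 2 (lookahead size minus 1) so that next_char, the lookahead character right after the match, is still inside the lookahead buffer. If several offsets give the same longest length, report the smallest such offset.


Try each offset into the search buffer:
  offset=1 (pos 4, char 'd'): match length 0
  offset=2 (pos 3, char 'a'): match length 0
  offset=3 (pos 2, char 'a'): match length 0
  offset=4 (pos 1, char 'f'): match length 2
  offset=5 (pos 0, char 'a'): match length 0
Longest match has length 2 at offset 4.
next_char = character at position 5 + 2 = 7 -> 'a'

Best match: offset=4, length=2 (matching 'fa' starting at position 1)
LZ77 triple: (4, 2, 'a')


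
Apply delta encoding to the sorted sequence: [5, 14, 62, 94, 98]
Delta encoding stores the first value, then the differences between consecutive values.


First value: 5
Deltas:
  14 - 5 = 9
  62 - 14 = 48
  94 - 62 = 32
  98 - 94 = 4


Delta encoded: [5, 9, 48, 32, 4]


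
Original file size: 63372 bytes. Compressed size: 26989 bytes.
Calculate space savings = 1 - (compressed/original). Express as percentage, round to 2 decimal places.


ratio = compressed/original = 26989/63372 = 0.425882
savings = 1 - ratio = 1 - 0.425882 = 0.574118
as a percentage: 0.574118 * 100 = 57.41%

Space savings = 1 - 26989/63372 = 57.41%


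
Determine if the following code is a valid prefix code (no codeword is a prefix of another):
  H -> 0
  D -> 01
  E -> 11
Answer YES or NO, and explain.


Checking each pair (does one codeword prefix another?):
  H='0' vs D='01': prefix -- VIOLATION

NO -- this is NOT a valid prefix code. H (0) is a prefix of D (01).


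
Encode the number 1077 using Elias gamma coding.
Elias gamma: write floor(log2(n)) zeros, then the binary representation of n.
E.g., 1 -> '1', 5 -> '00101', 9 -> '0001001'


num_bits = floor(log2(1077)) + 1 = 11
leading_zeros = num_bits - 1 = 10
binary(1077) = 10000110101

Elias gamma(1077) = '0000000000' + '10000110101' = 000000000010000110101 (21 bits)


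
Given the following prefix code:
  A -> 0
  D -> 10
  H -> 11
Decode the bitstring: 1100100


Decoding step by step:
Bits 11 -> H
Bits 0 -> A
Bits 0 -> A
Bits 10 -> D
Bits 0 -> A


Decoded message: HAADA


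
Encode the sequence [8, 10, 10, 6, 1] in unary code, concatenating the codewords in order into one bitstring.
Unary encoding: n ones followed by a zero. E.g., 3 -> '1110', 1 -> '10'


Encode each number as n ones followed by a terminating 0:
  8 -> 111111110 (9 bits)
  10 -> 11111111110 (11 bits)
  10 -> 11111111110 (11 bits)
  6 -> 1111110 (7 bits)
  1 -> 10 (2 bits)
Total length = 9 + 11 + 11 + 7 + 2 = 40 bits.

Unary([8, 10, 10, 6, 1]) = 1111111101111111111011111111110111111010 (40 bits)


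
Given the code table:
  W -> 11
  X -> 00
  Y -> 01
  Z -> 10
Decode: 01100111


Decoding:
01 -> Y
10 -> Z
01 -> Y
11 -> W


Result: YZYW


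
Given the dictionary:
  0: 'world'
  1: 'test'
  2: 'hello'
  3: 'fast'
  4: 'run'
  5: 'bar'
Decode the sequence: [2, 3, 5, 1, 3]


Look up each index in the dictionary:
  2 -> 'hello'
  3 -> 'fast'
  5 -> 'bar'
  1 -> 'test'
  3 -> 'fast'

Decoded: "hello fast bar test fast"


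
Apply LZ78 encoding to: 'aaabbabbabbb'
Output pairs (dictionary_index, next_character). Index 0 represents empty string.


LZ78 encoding steps:
Dictionary: {0: ''}
Step 1: w='' (idx 0), next='a' -> output (0, 'a'), add 'a' as idx 1
Step 2: w='a' (idx 1), next='a' -> output (1, 'a'), add 'aa' as idx 2
Step 3: w='' (idx 0), next='b' -> output (0, 'b'), add 'b' as idx 3
Step 4: w='b' (idx 3), next='a' -> output (3, 'a'), add 'ba' as idx 4
Step 5: w='b' (idx 3), next='b' -> output (3, 'b'), add 'bb' as idx 5
Step 6: w='a' (idx 1), next='b' -> output (1, 'b'), add 'ab' as idx 6
Step 7: w='bb' (idx 5), end of input -> output (5, '')


Encoded: [(0, 'a'), (1, 'a'), (0, 'b'), (3, 'a'), (3, 'b'), (1, 'b'), (5, '')]


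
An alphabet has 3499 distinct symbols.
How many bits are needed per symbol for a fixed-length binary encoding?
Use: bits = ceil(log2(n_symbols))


log2(3499) = 11.7727
Bracket: 2^11 = 2048 < 3499 <= 2^12 = 4096
So ceil(log2(3499)) = 12

bits = ceil(log2(3499)) = ceil(11.7727) = 12 bits


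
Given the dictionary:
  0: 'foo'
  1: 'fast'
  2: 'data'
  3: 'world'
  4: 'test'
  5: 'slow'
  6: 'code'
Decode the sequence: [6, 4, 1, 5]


Look up each index in the dictionary:
  6 -> 'code'
  4 -> 'test'
  1 -> 'fast'
  5 -> 'slow'

Decoded: "code test fast slow"


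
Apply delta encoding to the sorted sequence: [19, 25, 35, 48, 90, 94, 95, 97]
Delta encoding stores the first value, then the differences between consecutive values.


First value: 19
Deltas:
  25 - 19 = 6
  35 - 25 = 10
  48 - 35 = 13
  90 - 48 = 42
  94 - 90 = 4
  95 - 94 = 1
  97 - 95 = 2


Delta encoded: [19, 6, 10, 13, 42, 4, 1, 2]


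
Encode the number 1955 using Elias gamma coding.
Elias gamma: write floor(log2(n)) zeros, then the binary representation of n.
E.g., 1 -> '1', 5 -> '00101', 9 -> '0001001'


num_bits = floor(log2(1955)) + 1 = 11
leading_zeros = num_bits - 1 = 10
binary(1955) = 11110100011

Elias gamma(1955) = '0000000000' + '11110100011' = 000000000011110100011 (21 bits)


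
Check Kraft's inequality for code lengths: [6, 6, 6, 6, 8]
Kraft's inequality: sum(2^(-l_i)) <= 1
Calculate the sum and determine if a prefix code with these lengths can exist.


Sum = 2^(-6) + 2^(-6) + 2^(-6) + 2^(-6) + 2^(-8)
    = 0.015625 + 0.015625 + 0.015625 + 0.015625 + 0.00390625
    = 17/256 = 0.06640625
Since 0.06640625 <= 1, Kraft's inequality IS satisfied.
A prefix code with these lengths CAN exist.

Kraft sum = 0.06640625. Satisfied.
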